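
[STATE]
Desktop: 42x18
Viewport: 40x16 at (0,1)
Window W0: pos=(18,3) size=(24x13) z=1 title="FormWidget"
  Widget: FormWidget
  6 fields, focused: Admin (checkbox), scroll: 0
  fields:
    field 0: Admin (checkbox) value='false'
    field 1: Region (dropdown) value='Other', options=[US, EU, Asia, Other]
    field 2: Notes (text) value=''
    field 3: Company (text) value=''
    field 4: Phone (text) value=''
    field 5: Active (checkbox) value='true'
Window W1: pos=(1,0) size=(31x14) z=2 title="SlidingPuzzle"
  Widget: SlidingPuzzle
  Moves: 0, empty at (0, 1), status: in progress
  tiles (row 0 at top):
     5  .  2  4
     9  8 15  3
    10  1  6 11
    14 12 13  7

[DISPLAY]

 ┃ SlidingPuzzle               ┃        
 ┠─────────────────────────────┨        
 ┃┌────┬────┬────┬────┐        ┃━━━━━━━━
 ┃│  5 │    │  2 │  4 │        ┃        
 ┃├────┼────┼────┼────┤        ┃────────
 ┃│  9 │  8 │ 15 │  3 │        ┃ [ ]    
 ┃├────┼────┼────┼────┤        ┃ [Other▼
 ┃│ 10 │  1 │  6 │ 11 │        ┃ [      
 ┃├────┼────┼────┼────┤        ┃ [      
 ┃│ 14 │ 12 │ 13 │  7 │        ┃ [      
 ┃└────┴────┴────┴────┘        ┃ [x]    
 ┃Moves: 0                     ┃        
 ┗━━━━━━━━━━━━━━━━━━━━━━━━━━━━━┛        
                  ┃                     
                  ┗━━━━━━━━━━━━━━━━━━━━━
                                        


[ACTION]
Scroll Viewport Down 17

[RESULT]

 ┠─────────────────────────────┨        
 ┃┌────┬────┬────┬────┐        ┃━━━━━━━━
 ┃│  5 │    │  2 │  4 │        ┃        
 ┃├────┼────┼────┼────┤        ┃────────
 ┃│  9 │  8 │ 15 │  3 │        ┃ [ ]    
 ┃├────┼────┼────┼────┤        ┃ [Other▼
 ┃│ 10 │  1 │  6 │ 11 │        ┃ [      
 ┃├────┼────┼────┼────┤        ┃ [      
 ┃│ 14 │ 12 │ 13 │  7 │        ┃ [      
 ┃└────┴────┴────┴────┘        ┃ [x]    
 ┃Moves: 0                     ┃        
 ┗━━━━━━━━━━━━━━━━━━━━━━━━━━━━━┛        
                  ┃                     
                  ┗━━━━━━━━━━━━━━━━━━━━━
                                        
                                        


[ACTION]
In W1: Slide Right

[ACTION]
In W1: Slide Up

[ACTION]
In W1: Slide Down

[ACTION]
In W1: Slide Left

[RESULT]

 ┠─────────────────────────────┨        
 ┃┌────┬────┬────┬────┐        ┃━━━━━━━━
 ┃│  5 │    │  2 │  4 │        ┃        
 ┃├────┼────┼────┼────┤        ┃────────
 ┃│  9 │  8 │ 15 │  3 │        ┃ [ ]    
 ┃├────┼────┼────┼────┤        ┃ [Other▼
 ┃│ 10 │  1 │  6 │ 11 │        ┃ [      
 ┃├────┼────┼────┼────┤        ┃ [      
 ┃│ 14 │ 12 │ 13 │  7 │        ┃ [      
 ┃└────┴────┴────┴────┘        ┃ [x]    
 ┃Moves: 4                     ┃        
 ┗━━━━━━━━━━━━━━━━━━━━━━━━━━━━━┛        
                  ┃                     
                  ┗━━━━━━━━━━━━━━━━━━━━━
                                        
                                        


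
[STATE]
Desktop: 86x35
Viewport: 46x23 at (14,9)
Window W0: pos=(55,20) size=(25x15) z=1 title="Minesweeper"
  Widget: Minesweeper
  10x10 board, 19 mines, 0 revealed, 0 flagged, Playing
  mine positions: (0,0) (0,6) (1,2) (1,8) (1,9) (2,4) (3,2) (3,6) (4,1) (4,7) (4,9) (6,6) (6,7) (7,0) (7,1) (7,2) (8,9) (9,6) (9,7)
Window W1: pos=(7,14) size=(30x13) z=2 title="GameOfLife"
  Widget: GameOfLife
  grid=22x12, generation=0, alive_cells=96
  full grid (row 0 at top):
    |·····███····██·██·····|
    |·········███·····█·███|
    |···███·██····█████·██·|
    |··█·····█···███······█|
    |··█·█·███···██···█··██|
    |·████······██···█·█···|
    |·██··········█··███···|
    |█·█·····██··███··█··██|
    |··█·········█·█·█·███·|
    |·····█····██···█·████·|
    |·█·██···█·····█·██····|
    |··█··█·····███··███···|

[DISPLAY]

                                              
                                              
                                              
                                              
                                              
━━━━━━━━━━━━━━━━━━━━━━┓                       
fLife                 ┃                       
──────────────────────┨                       
                      ┃                       
·██····█████·██·      ┃                       
··█···███······█      ┃                       
███···██···█··██      ┃                  ┏━━━━
·····██···█·█···      ┃                  ┃ Min
·······█··███···      ┃                  ┠────
··██··███··█··██      ┃                  ┃■■■■
······█·█·█·███·      ┃                  ┃■■■■
····██···█·████·      ┃                  ┃■■■■
━━━━━━━━━━━━━━━━━━━━━━┛                  ┃■■■■
                                         ┃■■■■
                                         ┃■■■■
                                         ┃■■■■
                                         ┃■■■■
                                         ┃■■■■


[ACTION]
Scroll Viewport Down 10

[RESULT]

                                              
                                              
━━━━━━━━━━━━━━━━━━━━━━┓                       
fLife                 ┃                       
──────────────────────┨                       
                      ┃                       
·██····█████·██·      ┃                       
··█···███······█      ┃                       
███···██···█··██      ┃                  ┏━━━━
·····██···█·█···      ┃                  ┃ Min
·······█··███···      ┃                  ┠────
··██··███··█··██      ┃                  ┃■■■■
······█·█·█·███·      ┃                  ┃■■■■
····██···█·████·      ┃                  ┃■■■■
━━━━━━━━━━━━━━━━━━━━━━┛                  ┃■■■■
                                         ┃■■■■
                                         ┃■■■■
                                         ┃■■■■
                                         ┃■■■■
                                         ┃■■■■
                                         ┃■■■■
                                         ┃    
                                         ┗━━━━


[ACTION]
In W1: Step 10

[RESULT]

                                              
                                              
━━━━━━━━━━━━━━━━━━━━━━┓                       
fLife                 ┃                       
──────────────────────┨                       
0                     ┃                       
·█···█······█·█·      ┃                       
█████········█··      ┃                       
████············      ┃                  ┏━━━━
················      ┃                  ┃ Min
██··············      ┃                  ┠────
██······███·····      ┃                  ┃■■■■
·······█···██···      ┃                  ┃■■■■
··█····██··█····      ┃                  ┃■■■■
━━━━━━━━━━━━━━━━━━━━━━┛                  ┃■■■■
                                         ┃■■■■
                                         ┃■■■■
                                         ┃■■■■
                                         ┃■■■■
                                         ┃■■■■
                                         ┃■■■■
                                         ┃    
                                         ┗━━━━


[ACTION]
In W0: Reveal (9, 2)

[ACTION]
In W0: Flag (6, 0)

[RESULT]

                                              
                                              
━━━━━━━━━━━━━━━━━━━━━━┓                       
fLife                 ┃                       
──────────────────────┨                       
0                     ┃                       
·█···█······█·█·      ┃                       
█████········█··      ┃                       
████············      ┃                  ┏━━━━
················      ┃                  ┃ Min
██··············      ┃                  ┠────
██······███·····      ┃                  ┃■■■■
·······█···██···      ┃                  ┃■■■■
··█····██··█····      ┃                  ┃■■■■
━━━━━━━━━━━━━━━━━━━━━━┛                  ┃■■■2
                                         ┃■■21
                                         ┃■■1 
                                         ┃⚑■21
                                         ┃■■■1
                                         ┃2321
                                         ┃    
                                         ┃    
                                         ┗━━━━


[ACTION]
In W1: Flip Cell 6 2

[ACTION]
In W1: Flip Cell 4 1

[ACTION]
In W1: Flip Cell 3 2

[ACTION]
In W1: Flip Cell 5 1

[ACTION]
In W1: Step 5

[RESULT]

                                              
                                              
━━━━━━━━━━━━━━━━━━━━━━┓                       
fLife                 ┃                       
──────────────────────┨                       
5                     ┃                       
···█··█·····█·█·      ┃                       
█···██·······█··      ┃                       
·█··············      ┃                  ┏━━━━
··█······█······      ┃                  ┃ Min
········██······      ┃                  ┠────
···█····████····      ┃                  ┃■■■■
··█····█·██·····      ┃                  ┃■■■■
··█····██···█···      ┃                  ┃■■■■
━━━━━━━━━━━━━━━━━━━━━━┛                  ┃■■■2
                                         ┃■■21
                                         ┃■■1 
                                         ┃⚑■21
                                         ┃■■■1
                                         ┃2321
                                         ┃    
                                         ┃    
                                         ┗━━━━


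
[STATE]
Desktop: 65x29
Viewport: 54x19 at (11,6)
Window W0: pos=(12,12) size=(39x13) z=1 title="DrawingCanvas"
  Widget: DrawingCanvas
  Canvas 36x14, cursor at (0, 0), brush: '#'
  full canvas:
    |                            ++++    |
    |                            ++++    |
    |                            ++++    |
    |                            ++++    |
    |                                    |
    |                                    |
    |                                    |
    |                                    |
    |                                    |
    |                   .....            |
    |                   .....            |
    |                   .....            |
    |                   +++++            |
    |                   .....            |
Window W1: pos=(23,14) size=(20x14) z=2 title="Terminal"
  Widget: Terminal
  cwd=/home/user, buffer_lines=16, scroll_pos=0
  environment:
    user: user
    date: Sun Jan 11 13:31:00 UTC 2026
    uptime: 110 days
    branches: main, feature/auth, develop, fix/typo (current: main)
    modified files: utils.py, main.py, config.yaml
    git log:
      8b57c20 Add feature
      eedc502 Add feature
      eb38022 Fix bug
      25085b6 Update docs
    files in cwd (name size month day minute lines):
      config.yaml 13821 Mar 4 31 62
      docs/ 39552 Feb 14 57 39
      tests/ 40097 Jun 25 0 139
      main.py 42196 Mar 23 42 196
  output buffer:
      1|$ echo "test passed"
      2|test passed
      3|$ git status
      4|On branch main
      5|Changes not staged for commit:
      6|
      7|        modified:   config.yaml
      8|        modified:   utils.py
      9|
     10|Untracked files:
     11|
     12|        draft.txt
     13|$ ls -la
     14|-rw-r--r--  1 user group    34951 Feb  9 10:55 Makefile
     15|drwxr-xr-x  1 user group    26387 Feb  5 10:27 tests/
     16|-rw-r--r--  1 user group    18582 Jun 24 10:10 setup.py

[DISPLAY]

                                                      
                                                      
                                                      
                                                      
                                                      
                                                      
 ┏━━━━━━━━━━━━━━━━━━━━━━━━━━━━━━━━━━━━━┓              
 ┃ DrawingCanvas                       ┃              
 ┠──────────┏━━━━━━━━━━━━━━━━━━┓───────┨              
 ┃+         ┃ Terminal         ┃++     ┃              
 ┃          ┠──────────────────┨++     ┃              
 ┃          ┃$ echo "test passe┃++     ┃              
 ┃          ┃test passed       ┃++     ┃              
 ┃          ┃$ git status      ┃       ┃              
 ┃          ┃On branch main    ┃       ┃              
 ┃          ┃Changes not staged┃       ┃              
 ┃          ┃                  ┃       ┃              
 ┃          ┃        modified: ┃       ┃              
 ┗━━━━━━━━━━┃        modified: ┃━━━━━━━┛              


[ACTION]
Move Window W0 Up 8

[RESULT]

 ┠─────────────────────────────────────┨              
 ┃+                           ++++     ┃              
 ┃                            ++++     ┃              
 ┃                            ++++     ┃              
 ┃                            ++++     ┃              
 ┃                                     ┃              
 ┃                                     ┃              
 ┃                                     ┃              
 ┃          ┏━━━━━━━━━━━━━━━━━━┓       ┃              
 ┃          ┃ Terminal         ┃       ┃              
 ┗━━━━━━━━━━┠──────────────────┨━━━━━━━┛              
            ┃$ echo "test passe┃                      
            ┃test passed       ┃                      
            ┃$ git status      ┃                      
            ┃On branch main    ┃                      
            ┃Changes not staged┃                      
            ┃                  ┃                      
            ┃        modified: ┃                      
            ┃        modified: ┃                      


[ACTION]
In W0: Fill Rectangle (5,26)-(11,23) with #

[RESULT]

 ┠─────────────────────────────────────┨              
 ┃+                           ++++     ┃              
 ┃                            ++++     ┃              
 ┃                            ++++     ┃              
 ┃                            ++++     ┃              
 ┃                                     ┃              
 ┃                       ####          ┃              
 ┃                       ####          ┃              
 ┃          ┏━━━━━━━━━━━━━━━━━━┓       ┃              
 ┃          ┃ Terminal         ┃       ┃              
 ┗━━━━━━━━━━┠──────────────────┨━━━━━━━┛              
            ┃$ echo "test passe┃                      
            ┃test passed       ┃                      
            ┃$ git status      ┃                      
            ┃On branch main    ┃                      
            ┃Changes not staged┃                      
            ┃                  ┃                      
            ┃        modified: ┃                      
            ┃        modified: ┃                      


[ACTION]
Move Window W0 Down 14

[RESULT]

                                                      
                                                      
                                                      
                                                      
                                                      
                                                      
                                                      
                                                      
            ┏━━━━━━━━━━━━━━━━━━┓                      
            ┃ Terminal         ┃                      
 ┏━━━━━━━━━━┠──────────────────┨━━━━━━━┓              
 ┃ DrawingCa┃$ echo "test passe┃       ┃              
 ┠──────────┃test passed       ┃───────┨              
 ┃+         ┃$ git status      ┃++     ┃              
 ┃          ┃On branch main    ┃++     ┃              
 ┃          ┃Changes not staged┃++     ┃              
 ┃          ┃                  ┃++     ┃              
 ┃          ┃        modified: ┃       ┃              
 ┃          ┃        modified: ┃       ┃              


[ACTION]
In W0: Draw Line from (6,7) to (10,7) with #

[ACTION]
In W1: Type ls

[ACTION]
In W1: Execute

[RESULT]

                                                      
                                                      
                                                      
                                                      
                                                      
                                                      
                                                      
                                                      
            ┏━━━━━━━━━━━━━━━━━━┓                      
            ┃ Terminal         ┃                      
 ┏━━━━━━━━━━┠──────────────────┨━━━━━━━┓              
 ┃ DrawingCa┃Untracked files:  ┃       ┃              
 ┠──────────┃                  ┃───────┨              
 ┃+         ┃        draft.txt ┃++     ┃              
 ┃          ┃$ ls -la          ┃++     ┃              
 ┃          ┃-rw-r--r--  1 user┃++     ┃              
 ┃          ┃drwxr-xr-x  1 user┃++     ┃              
 ┃          ┃-rw-r--r--  1 user┃       ┃              
 ┃          ┃$ ls              ┃       ┃              


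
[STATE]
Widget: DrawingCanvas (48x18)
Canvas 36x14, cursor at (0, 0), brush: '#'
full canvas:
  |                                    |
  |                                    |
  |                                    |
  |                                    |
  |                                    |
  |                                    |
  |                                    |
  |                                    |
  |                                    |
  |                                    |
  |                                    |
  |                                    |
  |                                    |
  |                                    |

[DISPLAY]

+                                               
                                                
                                                
                                                
                                                
                                                
                                                
                                                
                                                
                                                
                                                
                                                
                                                
                                                
                                                
                                                
                                                
                                                


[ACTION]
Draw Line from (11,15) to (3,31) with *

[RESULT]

+                                               
                                                
                                                
                               *                
                             **                 
                           **                   
                         **                     
                       **                       
                     **                         
                   **                           
                 **                             
               **                               
                                                
                                                
                                                
                                                
                                                
                                                


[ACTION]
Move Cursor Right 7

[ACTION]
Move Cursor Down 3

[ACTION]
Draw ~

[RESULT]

                                                
                                                
                                                
       ~                       *                
                             **                 
                           **                   
                         **                     
                       **                       
                     **                         
                   **                           
                 **                             
               **                               
                                                
                                                
                                                
                                                
                                                
                                                


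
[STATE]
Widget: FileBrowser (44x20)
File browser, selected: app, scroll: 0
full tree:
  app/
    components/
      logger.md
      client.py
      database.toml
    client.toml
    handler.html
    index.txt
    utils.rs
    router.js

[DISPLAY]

> [-] app/                                  
    [+] components/                         
    client.toml                             
    handler.html                            
    index.txt                               
    utils.rs                                
    router.js                               
                                            
                                            
                                            
                                            
                                            
                                            
                                            
                                            
                                            
                                            
                                            
                                            
                                            


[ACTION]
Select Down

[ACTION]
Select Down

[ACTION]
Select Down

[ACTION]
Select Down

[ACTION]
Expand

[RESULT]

  [-] app/                                  
    [+] components/                         
    client.toml                             
    handler.html                            
  > index.txt                               
    utils.rs                                
    router.js                               
                                            
                                            
                                            
                                            
                                            
                                            
                                            
                                            
                                            
                                            
                                            
                                            
                                            


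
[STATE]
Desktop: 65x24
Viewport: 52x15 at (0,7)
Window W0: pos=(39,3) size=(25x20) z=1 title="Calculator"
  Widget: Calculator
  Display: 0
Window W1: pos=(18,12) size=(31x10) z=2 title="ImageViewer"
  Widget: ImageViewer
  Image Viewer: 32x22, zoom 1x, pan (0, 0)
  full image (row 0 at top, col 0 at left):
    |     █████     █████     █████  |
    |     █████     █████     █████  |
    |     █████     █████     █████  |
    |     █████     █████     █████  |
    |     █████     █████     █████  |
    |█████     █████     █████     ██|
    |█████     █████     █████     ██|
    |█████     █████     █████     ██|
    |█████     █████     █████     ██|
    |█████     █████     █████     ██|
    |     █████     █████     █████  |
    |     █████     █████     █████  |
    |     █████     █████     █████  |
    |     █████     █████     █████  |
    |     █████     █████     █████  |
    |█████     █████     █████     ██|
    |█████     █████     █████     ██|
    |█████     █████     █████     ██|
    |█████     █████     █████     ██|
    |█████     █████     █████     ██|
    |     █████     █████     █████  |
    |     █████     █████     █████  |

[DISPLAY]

                                       ┃┌───┬───┬───
                                       ┃│ 7 │ 8 │ 9 
                                       ┃├───┼───┼───
                                       ┃│ 4 │ 5 │ 6 
                                       ┃├───┼───┼───
                  ┏━━━━━━━━━━━━━━━━━━━━━━━━━━━━━┓ 3 
                  ┃ ImageViewer                 ┃───
                  ┠─────────────────────────────┨ = 
                  ┃     █████     █████     ████┃───
                  ┃     █████     █████     ████┃ MR
                  ┃     █████     █████     ████┃───
                  ┃     █████     █████     ████┃   
                  ┃     █████     █████     ████┃   
                  ┃█████     █████     █████    ┃   
                  ┗━━━━━━━━━━━━━━━━━━━━━━━━━━━━━┛   


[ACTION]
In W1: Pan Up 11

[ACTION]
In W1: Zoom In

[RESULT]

                                       ┃┌───┬───┬───
                                       ┃│ 7 │ 8 │ 9 
                                       ┃├───┼───┼───
                                       ┃│ 4 │ 5 │ 6 
                                       ┃├───┼───┼───
                  ┏━━━━━━━━━━━━━━━━━━━━━━━━━━━━━┓ 3 
                  ┃ ImageViewer                 ┃───
                  ┠─────────────────────────────┨ = 
                  ┃          ██████████         ┃───
                  ┃          ██████████         ┃ MR
                  ┃          ██████████         ┃───
                  ┃          ██████████         ┃   
                  ┃          ██████████         ┃   
                  ┃          ██████████         ┃   
                  ┗━━━━━━━━━━━━━━━━━━━━━━━━━━━━━┛   


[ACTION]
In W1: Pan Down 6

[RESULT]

                                       ┃┌───┬───┬───
                                       ┃│ 7 │ 8 │ 9 
                                       ┃├───┼───┼───
                                       ┃│ 4 │ 5 │ 6 
                                       ┃├───┼───┼───
                  ┏━━━━━━━━━━━━━━━━━━━━━━━━━━━━━┓ 3 
                  ┃ ImageViewer                 ┃───
                  ┠─────────────────────────────┨ = 
                  ┃          ██████████         ┃───
                  ┃          ██████████         ┃ MR
                  ┃          ██████████         ┃───
                  ┃          ██████████         ┃   
                  ┃██████████          █████████┃   
                  ┃██████████          █████████┃   
                  ┗━━━━━━━━━━━━━━━━━━━━━━━━━━━━━┛   


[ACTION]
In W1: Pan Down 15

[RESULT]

                                       ┃┌───┬───┬───
                                       ┃│ 7 │ 8 │ 9 
                                       ┃├───┼───┼───
                                       ┃│ 4 │ 5 │ 6 
                                       ┃├───┼───┼───
                  ┏━━━━━━━━━━━━━━━━━━━━━━━━━━━━━┓ 3 
                  ┃ ImageViewer                 ┃───
                  ┠─────────────────────────────┨ = 
                  ┃          ██████████         ┃───
                  ┃          ██████████         ┃ MR
                  ┃          ██████████         ┃───
                  ┃          ██████████         ┃   
                  ┃          ██████████         ┃   
                  ┃          ██████████         ┃   
                  ┗━━━━━━━━━━━━━━━━━━━━━━━━━━━━━┛   


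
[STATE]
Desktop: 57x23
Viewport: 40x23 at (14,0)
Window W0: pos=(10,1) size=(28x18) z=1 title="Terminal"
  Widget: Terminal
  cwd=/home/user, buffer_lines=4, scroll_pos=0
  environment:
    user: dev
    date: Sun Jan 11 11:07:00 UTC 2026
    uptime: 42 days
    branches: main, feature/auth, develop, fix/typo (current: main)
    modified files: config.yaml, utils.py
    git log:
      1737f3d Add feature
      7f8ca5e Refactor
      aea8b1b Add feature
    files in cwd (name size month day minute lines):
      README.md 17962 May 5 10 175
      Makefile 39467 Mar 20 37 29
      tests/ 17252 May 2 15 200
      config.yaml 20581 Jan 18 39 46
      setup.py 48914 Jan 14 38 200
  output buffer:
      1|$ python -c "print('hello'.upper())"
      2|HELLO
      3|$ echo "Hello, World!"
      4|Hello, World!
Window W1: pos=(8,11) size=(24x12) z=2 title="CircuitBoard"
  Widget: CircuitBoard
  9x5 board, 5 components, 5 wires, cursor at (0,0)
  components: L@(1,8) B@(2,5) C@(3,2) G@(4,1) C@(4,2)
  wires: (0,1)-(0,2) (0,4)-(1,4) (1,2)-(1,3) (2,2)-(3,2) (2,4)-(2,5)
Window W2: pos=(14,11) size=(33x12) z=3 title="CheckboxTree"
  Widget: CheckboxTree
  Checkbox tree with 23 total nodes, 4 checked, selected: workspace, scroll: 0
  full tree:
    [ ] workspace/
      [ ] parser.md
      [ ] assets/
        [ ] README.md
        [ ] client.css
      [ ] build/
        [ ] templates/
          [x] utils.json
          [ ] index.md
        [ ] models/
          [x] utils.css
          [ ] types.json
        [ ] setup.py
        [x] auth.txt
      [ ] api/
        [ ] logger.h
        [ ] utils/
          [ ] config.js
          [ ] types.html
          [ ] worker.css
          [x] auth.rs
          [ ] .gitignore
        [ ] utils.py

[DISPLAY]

                                        
━━━━━━━━━━━━━━━━━━━━━━━┓                
rminal                 ┃                
───────────────────────┨                
ython -c "print('hello'┃                
LO                     ┃                
cho "Hello, World!"    ┃                
lo, World!             ┃                
                       ┃                
                       ┃                
                       ┃                
┏━━━━━━━━━━━━━━━━━━━━━━━━━━━━━━━┓       
┃ CheckboxTree                  ┃       
┠───────────────────────────────┨       
┃>[-] workspace/                ┃       
┃   [ ] parser.md               ┃       
┃   [ ] assets/                 ┃       
┃     [ ] README.md             ┃       
┃     [ ] client.css            ┃       
┃   [-] build/                  ┃       
┃     [-] templates/            ┃       
┃       [x] utils.json          ┃       
┗━━━━━━━━━━━━━━━━━━━━━━━━━━━━━━━┛       


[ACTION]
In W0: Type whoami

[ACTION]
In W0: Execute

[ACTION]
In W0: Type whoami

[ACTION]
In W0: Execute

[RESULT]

                                        
━━━━━━━━━━━━━━━━━━━━━━━┓                
rminal                 ┃                
───────────────────────┨                
ython -c "print('hello'┃                
LO                     ┃                
cho "Hello, World!"    ┃                
lo, World!             ┃                
hoami                  ┃                
                       ┃                
hoami                  ┃                
┏━━━━━━━━━━━━━━━━━━━━━━━━━━━━━━━┓       
┃ CheckboxTree                  ┃       
┠───────────────────────────────┨       
┃>[-] workspace/                ┃       
┃   [ ] parser.md               ┃       
┃   [ ] assets/                 ┃       
┃     [ ] README.md             ┃       
┃     [ ] client.css            ┃       
┃   [-] build/                  ┃       
┃     [-] templates/            ┃       
┃       [x] utils.json          ┃       
┗━━━━━━━━━━━━━━━━━━━━━━━━━━━━━━━┛       


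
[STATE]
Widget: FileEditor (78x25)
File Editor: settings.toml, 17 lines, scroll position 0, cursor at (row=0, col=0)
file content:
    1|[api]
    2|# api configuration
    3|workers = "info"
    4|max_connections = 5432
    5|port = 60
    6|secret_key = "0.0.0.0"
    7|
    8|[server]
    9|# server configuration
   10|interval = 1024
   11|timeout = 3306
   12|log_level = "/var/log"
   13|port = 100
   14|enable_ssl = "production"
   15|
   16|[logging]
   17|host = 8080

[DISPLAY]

█api]                                                                        ▲
# api configuration                                                          █
workers = "info"                                                             ░
max_connections = 5432                                                       ░
port = 60                                                                    ░
secret_key = "0.0.0.0"                                                       ░
                                                                             ░
[server]                                                                     ░
# server configuration                                                       ░
interval = 1024                                                              ░
timeout = 3306                                                               ░
log_level = "/var/log"                                                       ░
port = 100                                                                   ░
enable_ssl = "production"                                                    ░
                                                                             ░
[logging]                                                                    ░
host = 8080                                                                  ░
                                                                             ░
                                                                             ░
                                                                             ░
                                                                             ░
                                                                             ░
                                                                             ░
                                                                             ░
                                                                             ▼


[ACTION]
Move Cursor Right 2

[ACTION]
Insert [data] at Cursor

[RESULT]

[adata█i]                                                                    ▲
# api configuration                                                          █
workers = "info"                                                             ░
max_connections = 5432                                                       ░
port = 60                                                                    ░
secret_key = "0.0.0.0"                                                       ░
                                                                             ░
[server]                                                                     ░
# server configuration                                                       ░
interval = 1024                                                              ░
timeout = 3306                                                               ░
log_level = "/var/log"                                                       ░
port = 100                                                                   ░
enable_ssl = "production"                                                    ░
                                                                             ░
[logging]                                                                    ░
host = 8080                                                                  ░
                                                                             ░
                                                                             ░
                                                                             ░
                                                                             ░
                                                                             ░
                                                                             ░
                                                                             ░
                                                                             ▼


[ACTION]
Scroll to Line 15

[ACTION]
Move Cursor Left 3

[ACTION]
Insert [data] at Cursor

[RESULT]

[addata█tapi]                                                                ▲
# api configuration                                                          █
workers = "info"                                                             ░
max_connections = 5432                                                       ░
port = 60                                                                    ░
secret_key = "0.0.0.0"                                                       ░
                                                                             ░
[server]                                                                     ░
# server configuration                                                       ░
interval = 1024                                                              ░
timeout = 3306                                                               ░
log_level = "/var/log"                                                       ░
port = 100                                                                   ░
enable_ssl = "production"                                                    ░
                                                                             ░
[logging]                                                                    ░
host = 8080                                                                  ░
                                                                             ░
                                                                             ░
                                                                             ░
                                                                             ░
                                                                             ░
                                                                             ░
                                                                             ░
                                                                             ▼
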